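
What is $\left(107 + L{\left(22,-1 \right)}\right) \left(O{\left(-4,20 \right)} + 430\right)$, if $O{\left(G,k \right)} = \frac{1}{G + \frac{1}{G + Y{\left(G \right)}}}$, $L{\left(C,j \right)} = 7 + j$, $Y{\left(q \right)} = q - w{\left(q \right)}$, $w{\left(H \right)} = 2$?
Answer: $\frac{1991060}{41} \approx 48562.0$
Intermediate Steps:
$Y{\left(q \right)} = -2 + q$ ($Y{\left(q \right)} = q - 2 = -2 + q$)
$O{\left(G,k \right)} = \frac{1}{G + \frac{1}{-2 + 2 G}}$ ($O{\left(G,k \right)} = \frac{1}{G + \frac{1}{G + \left(-2 + G\right)}} = \frac{1}{G + \frac{1}{-2 + 2 G}}$)
$\left(107 + L{\left(22,-1 \right)}\right) \left(O{\left(-4,20 \right)} + 430\right) = \left(107 + \left(7 - 1\right)\right) \left(\frac{2 \left(-1 - 4\right)}{1 + \left(-4\right)^{2} - 4 \left(-2 - 4\right)} + 430\right) = \left(107 + 6\right) \left(2 \frac{1}{1 + 16 - -24} \left(-5\right) + 430\right) = 113 \left(2 \frac{1}{1 + 16 + 24} \left(-5\right) + 430\right) = 113 \left(2 \cdot \frac{1}{41} \left(-5\right) + 430\right) = 113 \left(- \frac{10}{41} + 430\right) = 113 \cdot \frac{17620}{41} = \frac{1991060}{41}$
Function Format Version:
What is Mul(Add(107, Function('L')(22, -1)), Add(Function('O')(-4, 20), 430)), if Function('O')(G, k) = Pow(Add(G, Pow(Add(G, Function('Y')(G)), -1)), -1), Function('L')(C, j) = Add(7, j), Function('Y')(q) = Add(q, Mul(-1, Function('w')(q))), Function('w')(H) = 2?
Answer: Rational(1991060, 41) ≈ 48562.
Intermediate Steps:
Function('Y')(q) = Add(-2, q) (Function('Y')(q) = Add(q, Mul(-1, 2)) = Add(q, -2) = Add(-2, q))
Function('O')(G, k) = Pow(Add(G, Pow(Add(-2, Mul(2, G)), -1)), -1) (Function('O')(G, k) = Pow(Add(G, Pow(Add(G, Add(-2, G)), -1)), -1) = Pow(Add(G, Pow(Add(-2, Mul(2, G)), -1)), -1))
Mul(Add(107, Function('L')(22, -1)), Add(Function('O')(-4, 20), 430)) = Mul(Add(107, Add(7, -1)), Add(Mul(2, Pow(Add(1, Pow(-4, 2), Mul(-4, Add(-2, -4))), -1), Add(-1, -4)), 430)) = Mul(Add(107, 6), Add(Mul(2, Pow(Add(1, 16, Mul(-4, -6)), -1), -5), 430)) = Mul(113, Add(Mul(2, Pow(Add(1, 16, 24), -1), -5), 430)) = Mul(113, Add(Mul(2, Pow(41, -1), -5), 430)) = Mul(113, Add(Mul(2, Rational(1, 41), -5), 430)) = Mul(113, Add(Rational(-10, 41), 430)) = Mul(113, Rational(17620, 41)) = Rational(1991060, 41)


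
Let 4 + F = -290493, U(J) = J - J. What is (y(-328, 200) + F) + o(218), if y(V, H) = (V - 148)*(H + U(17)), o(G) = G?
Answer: -385479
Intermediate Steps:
U(J) = 0
y(V, H) = H*(-148 + V) (y(V, H) = (V - 148)*(H + 0) = (-148 + V)*H = H*(-148 + V))
F = -290497 (F = -4 - 290493 = -290497)
(y(-328, 200) + F) + o(218) = (200*(-148 - 328) - 290497) + 218 = (200*(-476) - 290497) + 218 = (-95200 - 290497) + 218 = -385697 + 218 = -385479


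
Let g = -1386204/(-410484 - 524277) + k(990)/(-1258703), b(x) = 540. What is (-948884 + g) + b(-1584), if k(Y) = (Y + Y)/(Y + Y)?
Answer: -371935659737693167/392195491661 ≈ -9.4834e+5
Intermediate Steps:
k(Y) = 1 (k(Y) = (2*Y)/((2*Y)) = (2*Y)*(1/(2*Y)) = 1)
g = 581606066217/392195491661 (g = -1386204/(-410484 - 524277) + 1/(-1258703) = -1386204/(-934761) + 1*(-1/1258703) = -1386204*(-1/934761) - 1/1258703 = 462068/311587 - 1/1258703 = 581606066217/392195491661 ≈ 1.4830)
(-948884 + g) + b(-1584) = (-948884 + 581606066217/392195491661) + 540 = -372147445303190107/392195491661 + 540 = -371935659737693167/392195491661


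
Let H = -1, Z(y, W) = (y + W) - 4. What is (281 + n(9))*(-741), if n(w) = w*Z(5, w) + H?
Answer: -274170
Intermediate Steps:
Z(y, W) = -4 + W + y (Z(y, W) = (W + y) - 4 = -4 + W + y)
n(w) = -1 + w*(1 + w) (n(w) = w*(-4 + w + 5) - 1 = w*(1 + w) - 1 = -1 + w*(1 + w))
(281 + n(9))*(-741) = (281 + (-1 + 9*(1 + 9)))*(-741) = (281 + (-1 + 9*10))*(-741) = (281 + (-1 + 90))*(-741) = (281 + 89)*(-741) = 370*(-741) = -274170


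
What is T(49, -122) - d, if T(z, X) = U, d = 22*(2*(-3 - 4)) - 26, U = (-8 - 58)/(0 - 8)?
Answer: 1369/4 ≈ 342.25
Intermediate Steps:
U = 33/4 (U = -66/(-8) = -66*(-1/8) = 33/4 ≈ 8.2500)
d = -334 (d = 22*(2*(-7)) - 26 = 22*(-14) - 26 = -308 - 26 = -334)
T(z, X) = 33/4
T(49, -122) - d = 33/4 - 1*(-334) = 33/4 + 334 = 1369/4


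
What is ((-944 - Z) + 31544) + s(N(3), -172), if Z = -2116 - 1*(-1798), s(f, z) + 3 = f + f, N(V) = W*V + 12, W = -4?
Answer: 30915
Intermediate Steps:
N(V) = 12 - 4*V (N(V) = -4*V + 12 = 12 - 4*V)
s(f, z) = -3 + 2*f (s(f, z) = -3 + (f + f) = -3 + 2*f)
Z = -318 (Z = -2116 + 1798 = -318)
((-944 - Z) + 31544) + s(N(3), -172) = ((-944 - 1*(-318)) + 31544) + (-3 + 2*(12 - 4*3)) = ((-944 + 318) + 31544) + (-3 + 2*(12 - 12)) = (-626 + 31544) + (-3 + 2*0) = 30918 + (-3 + 0) = 30918 - 3 = 30915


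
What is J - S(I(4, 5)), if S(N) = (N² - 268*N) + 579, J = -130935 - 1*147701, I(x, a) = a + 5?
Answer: -276635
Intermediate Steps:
I(x, a) = 5 + a
J = -278636 (J = -130935 - 147701 = -278636)
S(N) = 579 + N² - 268*N
J - S(I(4, 5)) = -278636 - (579 + (5 + 5)² - 268*(5 + 5)) = -278636 - (579 + 10² - 268*10) = -278636 - (579 + 100 - 2680) = -278636 - 1*(-2001) = -278636 + 2001 = -276635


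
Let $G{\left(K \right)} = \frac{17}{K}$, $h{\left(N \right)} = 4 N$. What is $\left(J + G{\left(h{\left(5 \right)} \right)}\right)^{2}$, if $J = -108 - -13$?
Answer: $\frac{3545689}{400} \approx 8864.2$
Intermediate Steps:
$J = -95$ ($J = -108 + 13 = -95$)
$\left(J + G{\left(h{\left(5 \right)} \right)}\right)^{2} = \left(-95 + \frac{17}{4 \cdot 5}\right)^{2} = \left(-95 + \frac{17}{20}\right)^{2} = \left(- \frac{1883}{20}\right)^{2} = \frac{3545689}{400}$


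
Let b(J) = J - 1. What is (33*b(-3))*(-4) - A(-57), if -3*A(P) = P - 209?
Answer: 1318/3 ≈ 439.33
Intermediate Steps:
b(J) = -1 + J
A(P) = 209/3 - P/3 (A(P) = -(P - 209)/3 = -(-209 + P)/3 = 209/3 - P/3)
(33*b(-3))*(-4) - A(-57) = (33*(-1 - 3))*(-4) - (209/3 - 1/3*(-57)) = (33*(-4))*(-4) - (209/3 + 19) = -132*(-4) - 1*266/3 = 528 - 266/3 = 1318/3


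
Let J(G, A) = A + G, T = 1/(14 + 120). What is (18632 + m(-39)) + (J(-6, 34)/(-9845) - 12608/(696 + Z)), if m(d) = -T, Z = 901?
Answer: 39237435129671/2106810310 ≈ 18624.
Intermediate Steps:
T = 1/134 ≈ 0.0074627
m(d) = -1/134 (m(d) = -1*1/134 = -1/134)
(18632 + m(-39)) + (J(-6, 34)/(-9845) - 12608/(696 + Z)) = (18632 - 1/134) + ((34 - 6)/(-9845) - 12608/(696 + 901)) = 2496687/134 + (28*(-1/9845) - 12608/1597) = 2496687/134 + (-28/9845 - 12608*1/1597) = 2496687/134 + (-28/9845 - 12608/1597) = 2496687/134 - 124170476/15722465 = 39237435129671/2106810310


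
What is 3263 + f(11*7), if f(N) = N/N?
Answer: 3264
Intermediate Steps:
f(N) = 1
3263 + f(11*7) = 3263 + 1 = 3264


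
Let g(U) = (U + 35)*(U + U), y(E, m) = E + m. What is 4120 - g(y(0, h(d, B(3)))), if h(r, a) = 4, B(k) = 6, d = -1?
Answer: 3808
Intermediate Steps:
g(U) = 2*U*(35 + U) (g(U) = (35 + U)*(2*U) = 2*U*(35 + U))
4120 - g(y(0, h(d, B(3)))) = 4120 - 2*(0 + 4)*(35 + (0 + 4)) = 4120 - 2*4*(35 + 4) = 4120 - 2*4*39 = 4120 - 1*312 = 4120 - 312 = 3808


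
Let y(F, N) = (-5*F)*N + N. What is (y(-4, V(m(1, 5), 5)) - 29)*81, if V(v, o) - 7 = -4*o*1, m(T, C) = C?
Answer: -24462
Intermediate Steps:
V(v, o) = 7 - 4*o (V(v, o) = 7 - 4*o*1 = 7 - 4*o)
y(F, N) = N - 5*F*N (y(F, N) = -5*F*N + N = N - 5*F*N)
(y(-4, V(m(1, 5), 5)) - 29)*81 = ((7 - 4*5)*(1 - 5*(-4)) - 29)*81 = ((7 - 20)*(1 + 20) - 29)*81 = (-13*21 - 29)*81 = (-273 - 29)*81 = -302*81 = -24462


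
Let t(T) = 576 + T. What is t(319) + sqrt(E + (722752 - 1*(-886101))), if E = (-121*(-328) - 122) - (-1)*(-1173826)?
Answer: 895 + sqrt(474593) ≈ 1583.9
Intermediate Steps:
E = -1134260 (E = (39688 - 122) - 1*1173826 = 39566 - 1173826 = -1134260)
t(319) + sqrt(E + (722752 - 1*(-886101))) = (576 + 319) + sqrt(-1134260 + (722752 - 1*(-886101))) = 895 + sqrt(-1134260 + (722752 + 886101)) = 895 + sqrt(-1134260 + 1608853) = 895 + sqrt(474593)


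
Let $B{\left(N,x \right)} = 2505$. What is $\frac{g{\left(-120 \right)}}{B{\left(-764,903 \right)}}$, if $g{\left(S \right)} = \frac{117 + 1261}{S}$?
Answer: $- \frac{689}{150300} \approx -0.0045842$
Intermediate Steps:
$g{\left(S \right)} = \frac{1378}{S}$
$\frac{g{\left(-120 \right)}}{B{\left(-764,903 \right)}} = \frac{1378 \frac{1}{-120}}{2505} = 1378 \left(- \frac{1}{120}\right) \frac{1}{2505} = \left(- \frac{689}{60}\right) \frac{1}{2505} = - \frac{689}{150300}$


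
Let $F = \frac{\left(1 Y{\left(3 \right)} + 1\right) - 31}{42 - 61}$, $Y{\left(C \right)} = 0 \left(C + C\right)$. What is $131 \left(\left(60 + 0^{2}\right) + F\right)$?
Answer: $\frac{153270}{19} \approx 8066.8$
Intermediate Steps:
$Y{\left(C \right)} = 0$ ($Y{\left(C \right)} = 0 \cdot 2 C = 0$)
$F = \frac{30}{19}$ ($F = \frac{\left(1 \cdot 0 + 1\right) - 31}{42 - 61} = \frac{\left(0 + 1\right) - 31}{-19} = \left(1 - 31\right) \left(- \frac{1}{19}\right) = \left(-30\right) \left(- \frac{1}{19}\right) = \frac{30}{19} \approx 1.5789$)
$131 \left(\left(60 + 0^{2}\right) + F\right) = 131 \left(\left(60 + 0^{2}\right) + \frac{30}{19}\right) = 131 \left(\left(60 + 0\right) + \frac{30}{19}\right) = 131 \left(60 + \frac{30}{19}\right) = 131 \cdot \frac{1170}{19} = \frac{153270}{19}$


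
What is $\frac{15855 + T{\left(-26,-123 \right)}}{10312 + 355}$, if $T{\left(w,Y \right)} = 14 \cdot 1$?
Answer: $\frac{15869}{10667} \approx 1.4877$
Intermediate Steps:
$T{\left(w,Y \right)} = 14$
$\frac{15855 + T{\left(-26,-123 \right)}}{10312 + 355} = \frac{15855 + 14}{10312 + 355} = \frac{15869}{10667}$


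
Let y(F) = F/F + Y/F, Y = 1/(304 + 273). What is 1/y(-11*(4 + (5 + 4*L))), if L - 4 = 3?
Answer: 234839/234838 ≈ 1.0000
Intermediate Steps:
L = 7 (L = 4 + 3 = 7)
Y = 1/577 ≈ 0.0017331
y(F) = 1 + 1/(577*F) (y(F) = F/F + 1/(577*F) = 1 + 1/(577*F))
1/y(-11*(4 + (5 + 4*L))) = 1/((1/577 - 11*(4 + (5 + 4*7)))/((-11*(4 + (5 + 4*7))))) = 1/((1/577 - 11*(4 + (5 + 28)))/((-11*(4 + (5 + 28))))) = 1/((1/577 - 11*(4 + 33))/((-11*(4 + 33)))) = 1/((1/577 - 11*37)/((-11*37))) = 1/((1/577 - 407)/(-407)) = 1/(-1/407*(-234838/577)) = 1/(234838/234839) = 234839/234838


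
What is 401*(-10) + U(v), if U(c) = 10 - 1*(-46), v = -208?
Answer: -3954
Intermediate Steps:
U(c) = 56 (U(c) = 10 + 46 = 56)
401*(-10) + U(v) = 401*(-10) + 56 = -4010 + 56 = -3954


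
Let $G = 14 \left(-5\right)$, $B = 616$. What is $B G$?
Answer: $-43120$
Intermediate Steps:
$G = -70$
$B G = 616 \left(-70\right) = -43120$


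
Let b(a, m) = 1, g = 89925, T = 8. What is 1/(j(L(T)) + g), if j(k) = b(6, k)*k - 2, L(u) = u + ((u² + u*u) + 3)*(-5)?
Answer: 1/89276 ≈ 1.1201e-5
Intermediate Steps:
L(u) = -15 + u - 10*u² (L(u) = u + ((u² + u²) + 3)*(-5) = u + (2*u² + 3)*(-5) = u + (3 + 2*u²)*(-5) = u + (-15 - 10*u²) = -15 + u - 10*u²)
j(k) = -2 + k (j(k) = 1*k - 2 = k - 2 = -2 + k)
1/(j(L(T)) + g) = 1/((-2 + (-15 + 8 - 10*8²)) + 89925) = 1/((-2 + (-15 + 8 - 10*64)) + 89925) = 1/((-2 + (-15 + 8 - 640)) + 89925) = 1/((-2 - 647) + 89925) = 1/(-649 + 89925) = 1/89276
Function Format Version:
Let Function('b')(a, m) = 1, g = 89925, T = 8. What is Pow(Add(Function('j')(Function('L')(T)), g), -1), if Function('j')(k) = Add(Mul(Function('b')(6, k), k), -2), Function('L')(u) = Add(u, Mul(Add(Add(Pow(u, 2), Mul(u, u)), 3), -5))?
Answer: Rational(1, 89276) ≈ 1.1201e-5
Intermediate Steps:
Function('L')(u) = Add(-15, u, Mul(-10, Pow(u, 2))) (Function('L')(u) = Add(u, Mul(Add(Add(Pow(u, 2), Pow(u, 2)), 3), -5)) = Add(u, Mul(Add(Mul(2, Pow(u, 2)), 3), -5)) = Add(u, Mul(Add(3, Mul(2, Pow(u, 2))), -5)) = Add(u, Add(-15, Mul(-10, Pow(u, 2)))) = Add(-15, u, Mul(-10, Pow(u, 2))))
Function('j')(k) = Add(-2, k) (Function('j')(k) = Add(Mul(1, k), -2) = Add(k, -2) = Add(-2, k))
Pow(Add(Function('j')(Function('L')(T)), g), -1) = Pow(Add(Add(-2, Add(-15, 8, Mul(-10, Pow(8, 2)))), 89925), -1) = Pow(Add(Add(-2, Add(-15, 8, Mul(-10, 64))), 89925), -1) = Pow(Add(Add(-2, Add(-15, 8, -640)), 89925), -1) = Pow(Add(Add(-2, -647), 89925), -1) = Pow(Add(-649, 89925), -1) = Pow(89276, -1) = Rational(1, 89276)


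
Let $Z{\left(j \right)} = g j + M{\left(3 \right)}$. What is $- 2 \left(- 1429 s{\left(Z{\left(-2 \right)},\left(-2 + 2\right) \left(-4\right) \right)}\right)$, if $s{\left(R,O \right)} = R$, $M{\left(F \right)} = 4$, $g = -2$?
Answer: $22864$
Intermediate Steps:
$Z{\left(j \right)} = 4 - 2 j$ ($Z{\left(j \right)} = - 2 j + 4 = 4 - 2 j$)
$- 2 \left(- 1429 s{\left(Z{\left(-2 \right)},\left(-2 + 2\right) \left(-4\right) \right)}\right) = - 2 \left(- 1429 \left(4 - -4\right)\right) = - 2 \left(- 1429 \left(4 + 4\right)\right) = - 2 \left(\left(-1429\right) 8\right) = \left(-2\right) \left(-11432\right) = 22864$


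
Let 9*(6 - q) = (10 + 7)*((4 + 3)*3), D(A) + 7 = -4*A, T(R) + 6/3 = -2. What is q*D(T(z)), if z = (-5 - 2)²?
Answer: -303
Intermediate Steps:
z = 49 (z = (-7)² = 49)
T(R) = -4 (T(R) = -2 - 2 = -4)
D(A) = -7 - 4*A
q = -101/3 (q = 6 - (10 + 7)*(4 + 3)*3/9 = 6 - 17*7*3/9 = 6 - 17*21/9 = 6 - ⅑*357 = 6 - 119/3 = -101/3 ≈ -33.667)
q*D(T(z)) = -101*(-7 - 4*(-4))/3 = -101*(-7 + 16)/3 = -101/3*9 = -303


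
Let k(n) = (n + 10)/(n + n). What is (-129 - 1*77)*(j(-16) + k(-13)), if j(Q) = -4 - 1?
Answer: 13081/13 ≈ 1006.2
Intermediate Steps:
k(n) = (10 + n)/(2*n) (k(n) = (10 + n)/((2*n)) = (10 + n)*(1/(2*n)) = (10 + n)/(2*n))
j(Q) = -5
(-129 - 1*77)*(j(-16) + k(-13)) = (-129 - 1*77)*(-5 + (½)*(10 - 13)/(-13)) = (-129 - 77)*(-5 + (½)*(-1/13)*(-3)) = -206*(-5 + 3/26) = -206*(-127/26) = 13081/13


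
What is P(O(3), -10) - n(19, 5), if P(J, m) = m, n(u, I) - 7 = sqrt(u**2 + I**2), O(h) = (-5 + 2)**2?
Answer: -17 - sqrt(386) ≈ -36.647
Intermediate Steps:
O(h) = 9 (O(h) = (-3)**2 = 9)
n(u, I) = 7 + sqrt(I**2 + u**2) (n(u, I) = 7 + sqrt(u**2 + I**2) = 7 + sqrt(I**2 + u**2))
P(O(3), -10) - n(19, 5) = -10 - (7 + sqrt(5**2 + 19**2)) = -10 - (7 + sqrt(25 + 361)) = -10 - (7 + sqrt(386)) = -10 + (-7 - sqrt(386)) = -17 - sqrt(386)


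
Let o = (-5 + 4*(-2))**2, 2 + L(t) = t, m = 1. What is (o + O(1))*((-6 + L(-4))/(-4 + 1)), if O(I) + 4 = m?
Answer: 664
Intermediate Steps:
O(I) = -3 (O(I) = -4 + 1 = -3)
L(t) = -2 + t
o = 169 (o = (-5 - 8)**2 = (-13)**2 = 169)
(o + O(1))*((-6 + L(-4))/(-4 + 1)) = (169 - 3)*((-6 + (-2 - 4))/(-4 + 1)) = 166*((-6 - 6)/(-3)) = 166*(-12*(-1/3)) = 166*4 = 664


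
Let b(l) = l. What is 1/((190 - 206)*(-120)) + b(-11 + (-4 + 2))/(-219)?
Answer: 8393/140160 ≈ 0.059882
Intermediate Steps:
1/((190 - 206)*(-120)) + b(-11 + (-4 + 2))/(-219) = 1/((190 - 206)*(-120)) + (-11 + (-4 + 2))/(-219) = -1/120/(-16) + (-11 - 2)*(-1/219) = -1/16*(-1/120) - 13*(-1/219) = 1/1920 + 13/219 = 8393/140160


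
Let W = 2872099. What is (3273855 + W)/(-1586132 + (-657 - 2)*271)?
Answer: -6145954/1764721 ≈ -3.4827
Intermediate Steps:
(3273855 + W)/(-1586132 + (-657 - 2)*271) = (3273855 + 2872099)/(-1586132 + (-657 - 2)*271) = 6145954/(-1586132 - 659*271) = 6145954/(-1586132 - 178589) = 6145954/(-1764721) = 6145954*(-1/1764721) = -6145954/1764721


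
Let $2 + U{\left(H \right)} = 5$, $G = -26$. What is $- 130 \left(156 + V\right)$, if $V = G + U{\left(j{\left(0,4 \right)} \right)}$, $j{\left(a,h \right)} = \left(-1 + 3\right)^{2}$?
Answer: $-17290$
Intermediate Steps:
$j{\left(a,h \right)} = 4$ ($j{\left(a,h \right)} = 2^{2} = 4$)
$U{\left(H \right)} = 3$ ($U{\left(H \right)} = -2 + 5 = 3$)
$V = -23$ ($V = -26 + 3 = -23$)
$- 130 \left(156 + V\right) = - 130 \left(156 - 23\right) = \left(-130\right) 133 = -17290$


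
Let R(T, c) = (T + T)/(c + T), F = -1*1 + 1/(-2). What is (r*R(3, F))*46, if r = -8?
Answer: -1472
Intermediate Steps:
F = -3/2 (F = -1 - ½ = -3/2 ≈ -1.5000)
R(T, c) = 2*T/(T + c) (R(T, c) = (2*T)/(T + c) = 2*T/(T + c))
(r*R(3, F))*46 = -16*3/(3 - 3/2)*46 = -16*3/3/2*46 = -16*3*2/3*46 = -8*4*46 = -32*46 = -1472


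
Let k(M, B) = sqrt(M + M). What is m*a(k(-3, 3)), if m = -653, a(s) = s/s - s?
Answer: -653 + 653*I*sqrt(6) ≈ -653.0 + 1599.5*I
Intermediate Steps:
k(M, B) = sqrt(2)*sqrt(M) (k(M, B) = sqrt(2*M) = sqrt(2)*sqrt(M))
a(s) = 1 - s
m*a(k(-3, 3)) = -653*(1 - sqrt(2)*sqrt(-3)) = -653*(1 - sqrt(2)*I*sqrt(3)) = -653*(1 - I*sqrt(6)) = -653 + 653*I*sqrt(6)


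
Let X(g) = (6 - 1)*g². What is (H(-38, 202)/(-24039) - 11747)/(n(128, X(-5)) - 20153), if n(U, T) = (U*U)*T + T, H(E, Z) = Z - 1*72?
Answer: -282386263/48750418908 ≈ -0.0057925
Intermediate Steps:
H(E, Z) = -72 + Z (H(E, Z) = Z - 72 = -72 + Z)
X(g) = 5*g²
n(U, T) = T + T*U² (n(U, T) = U²*T + T = T*U² + T = T + T*U²)
(H(-38, 202)/(-24039) - 11747)/(n(128, X(-5)) - 20153) = ((-72 + 202)/(-24039) - 11747)/((5*(-5)²)*(1 + 128²) - 20153) = (130*(-1/24039) - 11747)/((5*25)*(1 + 16384) - 20153) = (-130/24039 - 11747)/(125*16385 - 20153) = -282386263/(24039*(2048125 - 20153)) = -282386263/24039/2027972 = -282386263/24039*1/2027972 = -282386263/48750418908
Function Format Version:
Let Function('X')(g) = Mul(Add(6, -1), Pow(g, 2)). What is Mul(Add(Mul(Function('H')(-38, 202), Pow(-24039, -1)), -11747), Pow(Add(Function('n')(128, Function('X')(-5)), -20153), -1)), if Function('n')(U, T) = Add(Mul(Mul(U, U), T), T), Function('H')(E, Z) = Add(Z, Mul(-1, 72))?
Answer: Rational(-282386263, 48750418908) ≈ -0.0057925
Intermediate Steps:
Function('H')(E, Z) = Add(-72, Z) (Function('H')(E, Z) = Add(Z, -72) = Add(-72, Z))
Function('X')(g) = Mul(5, Pow(g, 2))
Function('n')(U, T) = Add(T, Mul(T, Pow(U, 2))) (Function('n')(U, T) = Add(Mul(Pow(U, 2), T), T) = Add(Mul(T, Pow(U, 2)), T) = Add(T, Mul(T, Pow(U, 2))))
Mul(Add(Mul(Function('H')(-38, 202), Pow(-24039, -1)), -11747), Pow(Add(Function('n')(128, Function('X')(-5)), -20153), -1)) = Mul(Add(Mul(Add(-72, 202), Pow(-24039, -1)), -11747), Pow(Add(Mul(Mul(5, Pow(-5, 2)), Add(1, Pow(128, 2))), -20153), -1)) = Mul(Add(Mul(130, Rational(-1, 24039)), -11747), Pow(Add(Mul(Mul(5, 25), Add(1, 16384)), -20153), -1)) = Mul(Add(Rational(-130, 24039), -11747), Pow(Add(Mul(125, 16385), -20153), -1)) = Mul(Rational(-282386263, 24039), Pow(Add(2048125, -20153), -1)) = Mul(Rational(-282386263, 24039), Pow(2027972, -1)) = Mul(Rational(-282386263, 24039), Rational(1, 2027972)) = Rational(-282386263, 48750418908)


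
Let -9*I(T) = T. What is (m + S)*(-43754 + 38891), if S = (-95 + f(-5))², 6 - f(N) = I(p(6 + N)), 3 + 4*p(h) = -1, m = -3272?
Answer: -613016812/27 ≈ -2.2704e+7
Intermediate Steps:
p(h) = -1 (p(h) = -¾ + (¼)*(-1) = -¾ - ¼ = -1)
I(T) = -T/9
f(N) = 53/9 (f(N) = 6 - (-1)*(-1)/9 = 6 - 1*⅑ = 6 - ⅑ = 53/9)
S = 643204/81 (S = (-95 + 53/9)² = (-802/9)² = 643204/81 ≈ 7940.8)
(m + S)*(-43754 + 38891) = (-3272 + 643204/81)*(-43754 + 38891) = (378172/81)*(-4863) = -613016812/27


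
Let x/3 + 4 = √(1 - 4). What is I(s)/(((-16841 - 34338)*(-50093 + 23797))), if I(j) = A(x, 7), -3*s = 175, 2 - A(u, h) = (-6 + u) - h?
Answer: 27/1345802984 - 3*I*√3/1345802984 ≈ 2.0062e-8 - 3.861e-9*I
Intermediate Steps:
x = -12 + 3*I*√3 (x = -12 + 3*√(1 - 4) = -12 + 3*√(-3) = -12 + 3*(I*√3) = -12 + 3*I*√3 ≈ -12.0 + 5.1962*I)
A(u, h) = 8 + h - u (A(u, h) = 2 - ((-6 + u) - h) = 2 - (-6 + u - h) = 2 + (6 + h - u) = 8 + h - u)
s = -175/3 (s = -⅓*175 = -175/3 ≈ -58.333)
I(j) = 27 - 3*I*√3 (I(j) = 8 + 7 - (-12 + 3*I*√3) = 8 + 7 + (12 - 3*I*√3) = 27 - 3*I*√3)
I(s)/(((-16841 - 34338)*(-50093 + 23797))) = (27 - 3*I*√3)/(((-16841 - 34338)*(-50093 + 23797))) = (27 - 3*I*√3)/((-51179*(-26296))) = (27 - 3*I*√3)/1345802984 = (27 - 3*I*√3)*(1/1345802984) = 27/1345802984 - 3*I*√3/1345802984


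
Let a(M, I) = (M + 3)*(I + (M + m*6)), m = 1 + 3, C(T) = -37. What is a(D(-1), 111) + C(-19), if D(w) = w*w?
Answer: 507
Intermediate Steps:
m = 4
D(w) = w**2
a(M, I) = (3 + M)*(24 + I + M) (a(M, I) = (M + 3)*(I + (M + 4*6)) = (3 + M)*(I + (M + 24)) = (3 + M)*(I + (24 + M)) = (3 + M)*(24 + I + M))
a(D(-1), 111) + C(-19) = (72 + ((-1)**2)**2 + 3*111 + 27*(-1)**2 + 111*(-1)**2) - 37 = (72 + 1**2 + 333 + 27*1 + 111*1) - 37 = (72 + 1 + 333 + 27 + 111) - 37 = 544 - 37 = 507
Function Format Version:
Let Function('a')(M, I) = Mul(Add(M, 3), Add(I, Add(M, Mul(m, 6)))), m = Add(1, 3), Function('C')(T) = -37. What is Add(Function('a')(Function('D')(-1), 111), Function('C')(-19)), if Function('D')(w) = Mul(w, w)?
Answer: 507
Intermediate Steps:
m = 4
Function('D')(w) = Pow(w, 2)
Function('a')(M, I) = Mul(Add(3, M), Add(24, I, M)) (Function('a')(M, I) = Mul(Add(M, 3), Add(I, Add(M, Mul(4, 6)))) = Mul(Add(3, M), Add(I, Add(M, 24))) = Mul(Add(3, M), Add(I, Add(24, M))) = Mul(Add(3, M), Add(24, I, M)))
Add(Function('a')(Function('D')(-1), 111), Function('C')(-19)) = Add(Add(72, Pow(Pow(-1, 2), 2), Mul(3, 111), Mul(27, Pow(-1, 2)), Mul(111, Pow(-1, 2))), -37) = Add(Add(72, Pow(1, 2), 333, Mul(27, 1), Mul(111, 1)), -37) = Add(Add(72, 1, 333, 27, 111), -37) = Add(544, -37) = 507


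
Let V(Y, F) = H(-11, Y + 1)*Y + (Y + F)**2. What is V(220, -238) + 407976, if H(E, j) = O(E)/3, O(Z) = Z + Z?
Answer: 1220060/3 ≈ 4.0669e+5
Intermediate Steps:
O(Z) = 2*Z
H(E, j) = 2*E/3 (H(E, j) = (2*E)/3 = (2*E)*(1/3) = 2*E/3)
V(Y, F) = (F + Y)**2 - 22*Y/3 (V(Y, F) = ((2/3)*(-11))*Y + (Y + F)**2 = -22*Y/3 + (F + Y)**2 = (F + Y)**2 - 22*Y/3)
V(220, -238) + 407976 = ((-238 + 220)**2 - 22/3*220) + 407976 = ((-18)**2 - 4840/3) + 407976 = (324 - 4840/3) + 407976 = -3868/3 + 407976 = 1220060/3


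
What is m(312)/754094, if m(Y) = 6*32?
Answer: 96/377047 ≈ 0.00025461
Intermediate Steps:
m(Y) = 192
m(312)/754094 = 192/754094 = 192*(1/754094) = 96/377047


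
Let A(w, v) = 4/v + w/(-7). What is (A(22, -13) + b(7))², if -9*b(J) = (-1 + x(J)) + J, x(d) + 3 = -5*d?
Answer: 7396/670761 ≈ 0.011026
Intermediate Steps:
x(d) = -3 - 5*d
A(w, v) = 4/v - w/7 (A(w, v) = 4/v + w*(-⅐) = 4/v - w/7)
b(J) = 4/9 + 4*J/9 (b(J) = -((-1 + (-3 - 5*J)) + J)/9 = -((-4 - 5*J) + J)/9 = -(-4 - 4*J)/9 = 4/9 + 4*J/9)
(A(22, -13) + b(7))² = ((4/(-13) - ⅐*22) + (4/9 + (4/9)*7))² = ((4*(-1/13) - 22/7) + (4/9 + 28/9))² = ((-4/13 - 22/7) + 32/9)² = (-314/91 + 32/9)² = (86/819)² = 7396/670761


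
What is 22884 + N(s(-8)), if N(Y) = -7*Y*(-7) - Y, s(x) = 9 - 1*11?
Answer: 22788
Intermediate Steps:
s(x) = -2 (s(x) = 9 - 11 = -2)
N(Y) = 48*Y (N(Y) = 49*Y - Y = 48*Y)
22884 + N(s(-8)) = 22884 + 48*(-2) = 22884 - 96 = 22788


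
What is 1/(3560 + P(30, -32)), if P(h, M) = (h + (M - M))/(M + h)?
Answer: 1/3545 ≈ 0.00028209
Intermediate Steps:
P(h, M) = h/(M + h) (P(h, M) = (h + 0)/(M + h) = h/(M + h))
1/(3560 + P(30, -32)) = 1/(3560 + 30/(-32 + 30)) = 1/(3560 + 30/(-2)) = 1/(3560 + 30*(-1/2)) = 1/(3560 - 15) = 1/3545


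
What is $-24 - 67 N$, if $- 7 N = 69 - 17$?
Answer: $\frac{3316}{7} \approx 473.71$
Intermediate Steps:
$N = - \frac{52}{7}$ ($N = - \frac{69 - 17}{7} = \left(- \frac{1}{7}\right) 52 = - \frac{52}{7} \approx -7.4286$)
$-24 - 67 N = -24 - - \frac{3484}{7} = -24 + \frac{3484}{7} = \frac{3316}{7}$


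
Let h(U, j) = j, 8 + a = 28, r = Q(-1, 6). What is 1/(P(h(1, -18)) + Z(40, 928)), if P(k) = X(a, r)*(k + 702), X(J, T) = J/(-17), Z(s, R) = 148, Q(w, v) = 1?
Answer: -17/11164 ≈ -0.0015228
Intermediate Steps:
r = 1
a = 20 (a = -8 + 28 = 20)
X(J, T) = -J/17 (X(J, T) = J*(-1/17) = -J/17)
P(k) = -14040/17 - 20*k/17 (P(k) = (-1/17*20)*(k + 702) = -20*(702 + k)/17 = -14040/17 - 20*k/17)
1/(P(h(1, -18)) + Z(40, 928)) = 1/((-14040/17 - 20/17*(-18)) + 148) = 1/((-14040/17 + 360/17) + 148) = 1/(-13680/17 + 148) = 1/(-11164/17) = -17/11164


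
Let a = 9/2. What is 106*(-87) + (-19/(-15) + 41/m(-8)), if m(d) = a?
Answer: -414523/45 ≈ -9211.6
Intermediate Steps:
a = 9/2 (a = 9*(½) = 9/2 ≈ 4.5000)
m(d) = 9/2
106*(-87) + (-19/(-15) + 41/m(-8)) = 106*(-87) + (-19/(-15) + 41/(9/2)) = -9222 + (-19*(-1/15) + 41*(2/9)) = -9222 + (19/15 + 82/9) = -9222 + 467/45 = -414523/45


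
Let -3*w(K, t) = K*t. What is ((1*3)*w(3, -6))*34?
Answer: 612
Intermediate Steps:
w(K, t) = -K*t/3
((1*3)*w(3, -6))*34 = ((1*3)*(-⅓*3*(-6)))*34 = (3*6)*34 = 18*34 = 612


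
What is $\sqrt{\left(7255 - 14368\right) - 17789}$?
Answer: $i \sqrt{24902} \approx 157.8 i$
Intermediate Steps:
$\sqrt{\left(7255 - 14368\right) - 17789} = \sqrt{-7113 - 17789} = \sqrt{-24902} = i \sqrt{24902}$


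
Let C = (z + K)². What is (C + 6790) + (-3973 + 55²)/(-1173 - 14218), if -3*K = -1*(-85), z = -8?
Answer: 1123413013/138519 ≈ 8110.2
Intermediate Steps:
K = -85/3 (K = -(-1)*(-85)/3 = -⅓*85 = -85/3 ≈ -28.333)
C = 11881/9 (C = (-8 - 85/3)² = (-109/3)² = 11881/9 ≈ 1320.1)
(C + 6790) + (-3973 + 55²)/(-1173 - 14218) = (11881/9 + 6790) + (-3973 + 55²)/(-1173 - 14218) = 72991/9 + (-3973 + 3025)/(-15391) = 72991/9 - 948*(-1/15391) = 72991/9 + 948/15391 = 1123413013/138519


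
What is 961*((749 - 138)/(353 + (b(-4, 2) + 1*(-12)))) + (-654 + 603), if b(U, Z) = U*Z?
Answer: 570188/333 ≈ 1712.3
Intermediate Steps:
961*((749 - 138)/(353 + (b(-4, 2) + 1*(-12)))) + (-654 + 603) = 961*((749 - 138)/(353 + (-4*2 + 1*(-12)))) + (-654 + 603) = 961*(611/(353 + (-8 - 12))) - 51 = 961*(611/(353 - 20)) - 51 = 961*(611/333) - 51 = 587171/333 - 51 = 570188/333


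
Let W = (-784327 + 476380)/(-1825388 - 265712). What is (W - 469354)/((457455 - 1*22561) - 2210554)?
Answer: 981465841453/3713082626000 ≈ 0.26433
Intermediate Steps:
W = 307947/2091100 (W = -307947/(-2091100) = -307947*(-1/2091100) = 307947/2091100 ≈ 0.14727)
(W - 469354)/((457455 - 1*22561) - 2210554) = (307947/2091100 - 469354)/((457455 - 1*22561) - 2210554) = -981465841453/(2091100*((457455 - 22561) - 2210554)) = -981465841453/(2091100*(434894 - 2210554)) = -981465841453/2091100/(-1775660) = -981465841453/2091100*(-1/1775660) = 981465841453/3713082626000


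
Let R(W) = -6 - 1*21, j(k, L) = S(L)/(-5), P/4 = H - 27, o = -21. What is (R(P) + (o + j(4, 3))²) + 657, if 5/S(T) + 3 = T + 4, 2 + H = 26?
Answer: 17305/16 ≈ 1081.6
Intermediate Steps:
H = 24 (H = -2 + 26 = 24)
P = -12 (P = 4*(24 - 27) = 4*(-3) = -12)
S(T) = 5/(1 + T) (S(T) = 5/(-3 + (T + 4)) = 5/(-3 + (4 + T)) = 5/(1 + T))
j(k, L) = -1/(1 + L) (j(k, L) = (5/(1 + L))/(-5) = (5/(1 + L))*(-⅕) = -1/(1 + L))
R(W) = -27 (R(W) = -6 - 21 = -27)
(R(P) + (o + j(4, 3))²) + 657 = (-27 + (-21 - 1/(1 + 3))²) + 657 = (-27 + (-21 - 1/4)²) + 657 = (-27 + (-21 - 1*¼)²) + 657 = (-27 + (-21 - ¼)²) + 657 = (-27 + (-85/4)²) + 657 = (-27 + 7225/16) + 657 = 6793/16 + 657 = 17305/16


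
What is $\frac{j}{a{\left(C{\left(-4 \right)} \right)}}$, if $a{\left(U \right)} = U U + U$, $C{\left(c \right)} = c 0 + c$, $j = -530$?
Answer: $- \frac{265}{6} \approx -44.167$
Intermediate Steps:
$C{\left(c \right)} = c$ ($C{\left(c \right)} = 0 + c = c$)
$a{\left(U \right)} = U + U^{2}$ ($a{\left(U \right)} = U^{2} + U = U + U^{2}$)
$\frac{j}{a{\left(C{\left(-4 \right)} \right)}} = - \frac{530}{\left(-4\right) \left(1 - 4\right)} = - \frac{530}{\left(-4\right) \left(-3\right)} = - \frac{530}{12} = \left(-530\right) \frac{1}{12} = - \frac{265}{6}$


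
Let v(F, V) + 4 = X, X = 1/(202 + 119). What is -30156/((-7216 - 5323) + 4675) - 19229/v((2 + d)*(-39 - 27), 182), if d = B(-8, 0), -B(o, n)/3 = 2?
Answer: 12144825231/2522378 ≈ 4814.8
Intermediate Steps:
B(o, n) = -6 (B(o, n) = -3*2 = -6)
d = -6
X = 1/321 ≈ 0.0031153
v(F, V) = -1283/321 (v(F, V) = -4 + 1/321 = -1283/321)
-30156/((-7216 - 5323) + 4675) - 19229/v((2 + d)*(-39 - 27), 182) = -30156/((-7216 - 5323) + 4675) - 19229/(-1283/321) = -30156/(-12539 + 4675) - 19229*(-321/1283) = -30156/(-7864) + 6172509/1283 = -30156*(-1/7864) + 6172509/1283 = 7539/1966 + 6172509/1283 = 12144825231/2522378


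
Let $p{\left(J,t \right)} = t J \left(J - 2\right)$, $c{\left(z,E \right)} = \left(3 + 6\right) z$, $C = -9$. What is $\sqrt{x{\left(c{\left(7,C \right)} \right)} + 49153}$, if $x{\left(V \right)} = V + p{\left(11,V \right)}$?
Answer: $\sqrt{55453} \approx 235.48$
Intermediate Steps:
$c{\left(z,E \right)} = 9 z$
$p{\left(J,t \right)} = J t \left(-2 + J\right)$
$x{\left(V \right)} = 100 V$ ($x{\left(V \right)} = V + 11 V \left(-2 + 11\right) = V + 11 V 9 = V + 99 V = 100 V$)
$\sqrt{x{\left(c{\left(7,C \right)} \right)} + 49153} = \sqrt{100 \cdot 9 \cdot 7 + 49153} = \sqrt{100 \cdot 63 + 49153} = \sqrt{6300 + 49153} = \sqrt{55453}$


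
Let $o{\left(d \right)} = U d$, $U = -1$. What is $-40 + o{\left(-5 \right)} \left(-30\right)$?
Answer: $-190$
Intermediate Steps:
$o{\left(d \right)} = - d$
$-40 + o{\left(-5 \right)} \left(-30\right) = -40 + \left(-1\right) \left(-5\right) \left(-30\right) = -40 + 5 \left(-30\right) = -40 - 150 = -190$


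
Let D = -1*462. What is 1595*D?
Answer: -736890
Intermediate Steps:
D = -462
1595*D = 1595*(-462) = -736890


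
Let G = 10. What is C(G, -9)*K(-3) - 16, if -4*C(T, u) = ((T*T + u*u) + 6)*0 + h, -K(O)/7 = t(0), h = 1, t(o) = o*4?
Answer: -16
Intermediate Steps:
t(o) = 4*o
K(O) = 0 (K(O) = -28*0 = -7*0 = 0)
C(T, u) = -¼ (C(T, u) = -(((T*T + u*u) + 6)*0 + 1)/4 = -(((T² + u²) + 6)*0 + 1)/4 = -((6 + T² + u²)*0 + 1)/4 = -(0 + 1)/4 = -¼*1 = -¼)
C(G, -9)*K(-3) - 16 = -¼*0 - 16 = 0 - 16 = -16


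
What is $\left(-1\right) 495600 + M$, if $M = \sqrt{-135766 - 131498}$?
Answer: $-495600 + 96 i \sqrt{29} \approx -4.956 \cdot 10^{5} + 516.98 i$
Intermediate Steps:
$M = 96 i \sqrt{29}$ ($M = \sqrt{-267264} = 96 i \sqrt{29} \approx 516.98 i$)
$\left(-1\right) 495600 + M = \left(-1\right) 495600 + 96 i \sqrt{29} = -495600 + 96 i \sqrt{29}$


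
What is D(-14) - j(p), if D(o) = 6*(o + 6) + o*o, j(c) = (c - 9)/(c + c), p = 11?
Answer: 1627/11 ≈ 147.91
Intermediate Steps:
j(c) = (-9 + c)/(2*c) (j(c) = (-9 + c)/((2*c)) = (-9 + c)*(1/(2*c)) = (-9 + c)/(2*c))
D(o) = 36 + o**2 + 6*o (D(o) = 6*(6 + o) + o**2 = (36 + 6*o) + o**2 = 36 + o**2 + 6*o)
D(-14) - j(p) = (36 + (-14)**2 + 6*(-14)) - (-9 + 11)/(2*11) = (36 + 196 - 84) - 2/(2*11) = 148 - 1*1/11 = 148 - 1/11 = 1627/11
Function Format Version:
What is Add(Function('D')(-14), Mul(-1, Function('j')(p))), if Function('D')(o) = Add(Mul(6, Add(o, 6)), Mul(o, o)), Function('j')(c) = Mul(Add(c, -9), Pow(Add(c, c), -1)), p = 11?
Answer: Rational(1627, 11) ≈ 147.91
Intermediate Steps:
Function('j')(c) = Mul(Rational(1, 2), Pow(c, -1), Add(-9, c)) (Function('j')(c) = Mul(Add(-9, c), Pow(Mul(2, c), -1)) = Mul(Add(-9, c), Mul(Rational(1, 2), Pow(c, -1))) = Mul(Rational(1, 2), Pow(c, -1), Add(-9, c)))
Function('D')(o) = Add(36, Pow(o, 2), Mul(6, o)) (Function('D')(o) = Add(Mul(6, Add(6, o)), Pow(o, 2)) = Add(Add(36, Mul(6, o)), Pow(o, 2)) = Add(36, Pow(o, 2), Mul(6, o)))
Add(Function('D')(-14), Mul(-1, Function('j')(p))) = Add(Add(36, Pow(-14, 2), Mul(6, -14)), Mul(-1, Mul(Rational(1, 2), Pow(11, -1), Add(-9, 11)))) = Add(Add(36, 196, -84), Mul(-1, Mul(Rational(1, 2), Rational(1, 11), 2))) = Add(148, Mul(-1, Rational(1, 11))) = Add(148, Rational(-1, 11)) = Rational(1627, 11)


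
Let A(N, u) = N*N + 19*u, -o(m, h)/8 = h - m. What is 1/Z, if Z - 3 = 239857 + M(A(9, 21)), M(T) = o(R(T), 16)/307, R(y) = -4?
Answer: 307/73636860 ≈ 4.1691e-6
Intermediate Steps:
o(m, h) = -8*h + 8*m (o(m, h) = -8*(h - m) = -8*h + 8*m)
A(N, u) = N² + 19*u
M(T) = -160/307 (M(T) = (-8*16 + 8*(-4))/307 = (-128 - 32)*(1/307) = -160*1/307 = -160/307)
Z = 73636860/307 (Z = 3 + (239857 - 160/307) = 3 + 73635939/307 = 73636860/307 ≈ 2.3986e+5)
1/Z = 1/(73636860/307) = 307/73636860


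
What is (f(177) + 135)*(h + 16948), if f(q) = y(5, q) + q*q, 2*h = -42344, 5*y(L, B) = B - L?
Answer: -665246208/5 ≈ -1.3305e+8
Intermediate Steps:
y(L, B) = -L/5 + B/5 (y(L, B) = (B - L)/5 = -L/5 + B/5)
h = -21172 (h = (½)*(-42344) = -21172)
f(q) = -1 + q² + q/5 (f(q) = (-⅕*5 + q/5) + q*q = (-1 + q/5) + q² = -1 + q² + q/5)
(f(177) + 135)*(h + 16948) = ((-1 + 177² + (⅕)*177) + 135)*(-21172 + 16948) = ((-1 + 31329 + 177/5) + 135)*(-4224) = (156817/5 + 135)*(-4224) = (157492/5)*(-4224) = -665246208/5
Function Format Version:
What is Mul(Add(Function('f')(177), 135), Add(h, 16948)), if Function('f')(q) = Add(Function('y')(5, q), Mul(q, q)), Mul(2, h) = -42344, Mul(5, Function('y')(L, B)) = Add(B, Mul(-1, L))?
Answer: Rational(-665246208, 5) ≈ -1.3305e+8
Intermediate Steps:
Function('y')(L, B) = Add(Mul(Rational(-1, 5), L), Mul(Rational(1, 5), B)) (Function('y')(L, B) = Mul(Rational(1, 5), Add(B, Mul(-1, L))) = Add(Mul(Rational(-1, 5), L), Mul(Rational(1, 5), B)))
h = -21172 (h = Mul(Rational(1, 2), -42344) = -21172)
Function('f')(q) = Add(-1, Pow(q, 2), Mul(Rational(1, 5), q)) (Function('f')(q) = Add(Add(Mul(Rational(-1, 5), 5), Mul(Rational(1, 5), q)), Mul(q, q)) = Add(Add(-1, Mul(Rational(1, 5), q)), Pow(q, 2)) = Add(-1, Pow(q, 2), Mul(Rational(1, 5), q)))
Mul(Add(Function('f')(177), 135), Add(h, 16948)) = Mul(Add(Add(-1, Pow(177, 2), Mul(Rational(1, 5), 177)), 135), Add(-21172, 16948)) = Mul(Add(Add(-1, 31329, Rational(177, 5)), 135), -4224) = Mul(Add(Rational(156817, 5), 135), -4224) = Mul(Rational(157492, 5), -4224) = Rational(-665246208, 5)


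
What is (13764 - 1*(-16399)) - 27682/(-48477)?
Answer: 1462239433/48477 ≈ 30164.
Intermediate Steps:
(13764 - 1*(-16399)) - 27682/(-48477) = (13764 + 16399) - 27682*(-1/48477) = 30163 + 27682/48477 = 1462239433/48477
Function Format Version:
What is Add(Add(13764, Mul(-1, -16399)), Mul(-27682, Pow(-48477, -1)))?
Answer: Rational(1462239433, 48477) ≈ 30164.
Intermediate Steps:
Add(Add(13764, Mul(-1, -16399)), Mul(-27682, Pow(-48477, -1))) = Add(Add(13764, 16399), Mul(-27682, Rational(-1, 48477))) = Add(30163, Rational(27682, 48477)) = Rational(1462239433, 48477)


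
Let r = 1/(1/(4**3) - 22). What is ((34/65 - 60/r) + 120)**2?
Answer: 2241515014561/1081600 ≈ 2.0724e+6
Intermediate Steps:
r = -64/1407 (r = 1/(1/64 - 22) = 1/(-1407/64) = -64/1407 ≈ -0.045487)
((34/65 - 60/r) + 120)**2 = ((34/65 - 60/(-64/1407)) + 120)**2 = ((34*(1/65) - 60*(-1407/64)) + 120)**2 = ((34/65 + 21105/16) + 120)**2 = (1372369/1040 + 120)**2 = (1497169/1040)**2 = 2241515014561/1081600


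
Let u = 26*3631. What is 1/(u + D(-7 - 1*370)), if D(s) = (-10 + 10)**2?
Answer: 1/94406 ≈ 1.0593e-5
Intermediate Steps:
u = 94406
D(s) = 0 (D(s) = 0**2 = 0)
1/(u + D(-7 - 1*370)) = 1/(94406 + 0) = 1/94406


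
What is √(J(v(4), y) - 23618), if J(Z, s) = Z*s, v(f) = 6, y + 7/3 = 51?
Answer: I*√23326 ≈ 152.73*I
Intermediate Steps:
y = 146/3 (y = -7/3 + 51 = 146/3 ≈ 48.667)
√(J(v(4), y) - 23618) = √(6*(146/3) - 23618) = √(292 - 23618) = √(-23326) = I*√23326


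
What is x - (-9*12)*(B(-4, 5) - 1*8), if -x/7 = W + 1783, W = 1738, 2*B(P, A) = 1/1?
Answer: -25457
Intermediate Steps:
B(P, A) = 1/2 (B(P, A) = (1/2)/1 = (1/2)*1 = 1/2)
x = -24647 (x = -7*(1738 + 1783) = -7*3521 = -24647)
x - (-9*12)*(B(-4, 5) - 1*8) = -24647 - (-9*12)*(1/2 - 1*8) = -24647 - (-108)*(1/2 - 8) = -24647 - (-108)*(-15)/2 = -24647 - 1*810 = -24647 - 810 = -25457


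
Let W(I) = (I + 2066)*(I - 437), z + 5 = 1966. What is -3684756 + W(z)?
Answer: 2452392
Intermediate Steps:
z = 1961 (z = -5 + 1966 = 1961)
W(I) = (-437 + I)*(2066 + I) (W(I) = (2066 + I)*(-437 + I) = (-437 + I)*(2066 + I))
-3684756 + W(z) = -3684756 + (-902842 + 1961**2 + 1629*1961) = -3684756 + (-902842 + 3845521 + 3194469) = -3684756 + 6137148 = 2452392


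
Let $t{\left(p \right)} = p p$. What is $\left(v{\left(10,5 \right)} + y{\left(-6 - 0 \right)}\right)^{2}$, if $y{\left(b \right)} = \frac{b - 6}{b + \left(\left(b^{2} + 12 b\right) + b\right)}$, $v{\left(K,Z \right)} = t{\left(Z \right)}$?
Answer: $\frac{10201}{16} \approx 637.56$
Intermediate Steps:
$t{\left(p \right)} = p^{2}$
$v{\left(K,Z \right)} = Z^{2}$
$y{\left(b \right)} = \frac{-6 + b}{b^{2} + 14 b}$ ($y{\left(b \right)} = \frac{-6 + b}{b + \left(b^{2} + 13 b\right)} = \frac{-6 + b}{b^{2} + 14 b}$)
$\left(v{\left(10,5 \right)} + y{\left(-6 - 0 \right)}\right)^{2} = \left(5^{2} + \frac{-6 - 6}{\left(-6 - 0\right) \left(14 - 6\right)}\right)^{2} = \left(25 + \frac{-6 + \left(-6 + 0\right)}{\left(-6 + 0\right) \left(14 + \left(-6 + 0\right)\right)}\right)^{2} = \left(25 + \frac{-6 - 6}{\left(-6\right) \left(14 - 6\right)}\right)^{2} = \left(25 - \frac{1}{6} \cdot \frac{1}{8} \left(-12\right)\right)^{2} = \left(25 - \frac{1}{48} \left(-12\right)\right)^{2} = \left(25 + \frac{1}{4}\right)^{2} = \left(\frac{101}{4}\right)^{2} = \frac{10201}{16}$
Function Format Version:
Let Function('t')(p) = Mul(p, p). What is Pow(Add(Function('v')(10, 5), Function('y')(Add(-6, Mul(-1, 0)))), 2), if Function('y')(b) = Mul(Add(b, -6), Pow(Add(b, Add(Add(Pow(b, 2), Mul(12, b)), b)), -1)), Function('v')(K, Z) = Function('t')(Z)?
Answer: Rational(10201, 16) ≈ 637.56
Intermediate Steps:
Function('t')(p) = Pow(p, 2)
Function('v')(K, Z) = Pow(Z, 2)
Function('y')(b) = Mul(Pow(Add(Pow(b, 2), Mul(14, b)), -1), Add(-6, b)) (Function('y')(b) = Mul(Add(-6, b), Pow(Add(b, Add(Pow(b, 2), Mul(13, b))), -1)) = Mul(Add(-6, b), Pow(Add(Pow(b, 2), Mul(14, b)), -1)) = Mul(Pow(Add(Pow(b, 2), Mul(14, b)), -1), Add(-6, b)))
Pow(Add(Function('v')(10, 5), Function('y')(Add(-6, Mul(-1, 0)))), 2) = Pow(Add(Pow(5, 2), Mul(Pow(Add(-6, Mul(-1, 0)), -1), Pow(Add(14, Add(-6, Mul(-1, 0))), -1), Add(-6, Add(-6, Mul(-1, 0))))), 2) = Pow(Add(25, Mul(Pow(Add(-6, 0), -1), Pow(Add(14, Add(-6, 0)), -1), Add(-6, Add(-6, 0)))), 2) = Pow(Add(25, Mul(Pow(-6, -1), Pow(Add(14, -6), -1), Add(-6, -6))), 2) = Pow(Add(25, Mul(Rational(-1, 6), Pow(8, -1), -12)), 2) = Pow(Add(25, Mul(Rational(-1, 6), Rational(1, 8), -12)), 2) = Pow(Add(25, Rational(1, 4)), 2) = Pow(Rational(101, 4), 2) = Rational(10201, 16)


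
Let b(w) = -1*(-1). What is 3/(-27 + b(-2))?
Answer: -3/26 ≈ -0.11538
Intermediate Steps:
b(w) = 1
3/(-27 + b(-2)) = 3/(-27 + 1) = 3/(-26) = -1/26*3 = -3/26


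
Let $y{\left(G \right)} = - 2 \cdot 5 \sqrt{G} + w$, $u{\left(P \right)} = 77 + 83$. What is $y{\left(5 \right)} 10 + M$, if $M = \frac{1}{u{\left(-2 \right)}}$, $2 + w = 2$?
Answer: $\frac{1}{160} - 100 \sqrt{5} \approx -223.6$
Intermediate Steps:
$w = 0$ ($w = -2 + 2 = 0$)
$u{\left(P \right)} = 160$
$y{\left(G \right)} = - 10 \sqrt{G}$ ($y{\left(G \right)} = - 2 \cdot 5 \sqrt{G} + 0 = - 10 \sqrt{G} + 0 = - 10 \sqrt{G}$)
$M = \frac{1}{160} \approx 0.00625$
$y{\left(5 \right)} 10 + M = - 10 \sqrt{5} \cdot 10 + \frac{1}{160} = - 100 \sqrt{5} + \frac{1}{160} = \frac{1}{160} - 100 \sqrt{5}$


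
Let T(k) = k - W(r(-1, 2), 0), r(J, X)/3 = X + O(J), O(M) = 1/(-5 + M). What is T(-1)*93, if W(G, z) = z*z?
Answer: -93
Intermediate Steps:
r(J, X) = 3*X + 3/(-5 + J) (r(J, X) = 3*(X + 1/(-5 + J)) = 3*X + 3/(-5 + J))
W(G, z) = z²
T(k) = k (T(k) = k - 1*0² = k - 1*0 = k + 0 = k)
T(-1)*93 = -1*93 = -93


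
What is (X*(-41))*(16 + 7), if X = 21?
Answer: -19803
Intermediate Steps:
(X*(-41))*(16 + 7) = (21*(-41))*(16 + 7) = -861*23 = -19803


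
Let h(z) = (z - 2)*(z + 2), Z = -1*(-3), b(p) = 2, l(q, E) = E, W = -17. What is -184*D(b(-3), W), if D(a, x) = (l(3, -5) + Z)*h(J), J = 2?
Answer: 0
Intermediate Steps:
Z = 3
h(z) = (-2 + z)*(2 + z)
D(a, x) = 0 (D(a, x) = (-5 + 3)*(-4 + 2²) = -2*(-4 + 4) = -2*0 = 0)
-184*D(b(-3), W) = -184*0 = 0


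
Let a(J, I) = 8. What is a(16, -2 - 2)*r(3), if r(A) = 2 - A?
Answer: -8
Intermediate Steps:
a(16, -2 - 2)*r(3) = 8*(2 - 1*3) = 8*(2 - 3) = 8*(-1) = -8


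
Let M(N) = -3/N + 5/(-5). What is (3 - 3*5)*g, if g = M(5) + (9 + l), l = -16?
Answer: 516/5 ≈ 103.20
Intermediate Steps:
M(N) = -1 - 3/N (M(N) = -3/N + 5*(-1/5) = -3/N - 1 = -1 - 3/N)
g = -43/5 (g = (-3 - 1*5)/5 + (9 - 16) = (-3 - 5)/5 - 7 = (1/5)*(-8) - 7 = -8/5 - 7 = -43/5 ≈ -8.6000)
(3 - 3*5)*g = (3 - 3*5)*(-43/5) = (3 - 15)*(-43/5) = -12*(-43/5) = 516/5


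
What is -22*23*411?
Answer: -207966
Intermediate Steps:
-22*23*411 = -506*411 = -207966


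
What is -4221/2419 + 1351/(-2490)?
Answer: -13778359/6023310 ≈ -2.2875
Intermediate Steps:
-4221/2419 + 1351/(-2490) = -4221*1/2419 + 1351*(-1/2490) = -4221/2419 - 1351/2490 = -13778359/6023310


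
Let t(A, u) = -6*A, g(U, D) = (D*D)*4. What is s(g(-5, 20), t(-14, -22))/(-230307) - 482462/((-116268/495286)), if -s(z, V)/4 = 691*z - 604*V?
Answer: 1528719037139687/743814841 ≈ 2.0552e+6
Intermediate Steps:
g(U, D) = 4*D² (g(U, D) = D²*4 = 4*D²)
s(z, V) = -2764*z + 2416*V (s(z, V) = -4*(691*z - 604*V) = -4*(-604*V + 691*z) = -2764*z + 2416*V)
s(g(-5, 20), t(-14, -22))/(-230307) - 482462/((-116268/495286)) = (-11056*20² + 2416*(-6*(-14)))/(-230307) - 482462/((-116268/495286)) = (-11056*400 + 2416*84)*(-1/230307) - 482462/((-116268*1/495286)) = (-2764*1600 + 202944)*(-1/230307) - 482462/(-58134/247643) = (-4422400 + 202944)*(-1/230307) - 482462*(-247643/58134) = -4219456*(-1/230307) + 59739168533/29067 = 4219456/230307 + 59739168533/29067 = 1528719037139687/743814841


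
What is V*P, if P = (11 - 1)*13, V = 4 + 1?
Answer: 650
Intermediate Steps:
V = 5
P = 130 (P = 10*13 = 130)
V*P = 5*130 = 650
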